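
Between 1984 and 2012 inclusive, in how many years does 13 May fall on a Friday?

4

Day of week of May 13 in each year:
1984: Sun, 1985: Mon, 1986: Tue, 1987: Wed, 1988: Fri ✓, 1989: Sat, 1990: Sun, 1991: Mon, 1992: Wed, 1993: Thu, 1994: Fri ✓, 1995: Sat, 1996: Mon, 1997: Tue, 1998: Wed, 1999: Thu, 2000: Sat, 2001: Sun, 2002: Mon, 2003: Tue, 2004: Thu, 2005: Fri ✓, 2006: Sat, 2007: Sun, 2008: Tue, 2009: Wed, 2010: Thu, 2011: Fri ✓, 2012: Sun
Fridays: 1988, 1994, 2005, 2011.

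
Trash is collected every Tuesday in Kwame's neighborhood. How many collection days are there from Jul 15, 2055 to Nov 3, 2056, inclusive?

Jul 15, 2055 is a Thursday.
From Jul 15, 2055 to Nov 3, 2056 is 478 days inclusive.
478 = 7 × 68 + 2, so there are 68 full weeks plus 2 extra days.
Each full week contributes one Tuesday: 68 so far.
The 2 extra days are Thursday, Friday — none qualify.
Total: 68 + 0 = 68.

68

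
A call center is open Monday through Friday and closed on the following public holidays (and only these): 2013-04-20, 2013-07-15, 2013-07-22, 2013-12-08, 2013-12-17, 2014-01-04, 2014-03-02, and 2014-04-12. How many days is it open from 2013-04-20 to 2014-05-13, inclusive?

274 working days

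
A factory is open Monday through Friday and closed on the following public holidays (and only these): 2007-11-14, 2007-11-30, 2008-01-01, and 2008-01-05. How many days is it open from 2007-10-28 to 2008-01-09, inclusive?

50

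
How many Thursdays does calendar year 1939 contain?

52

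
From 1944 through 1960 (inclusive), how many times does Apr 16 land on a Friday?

2

Day of week of April 16 in each year:
1944: Sun, 1945: Mon, 1946: Tue, 1947: Wed, 1948: Fri ✓, 1949: Sat, 1950: Sun, 1951: Mon, 1952: Wed, 1953: Thu, 1954: Fri ✓, 1955: Sat, 1956: Mon, 1957: Tue, 1958: Wed, 1959: Thu, 1960: Sat
Fridays: 1948, 1954.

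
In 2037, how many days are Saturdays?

2037-01-01 is a Thursday.
That's 365 days from start to end, counting both.
365 = 7 × 52 + 1, so there are 52 full weeks plus 1 extra day.
Each full week contributes one Saturday: 52 so far.
The 1 extra day is Thursday — none qualify.
Total: 52 + 0 = 52.

52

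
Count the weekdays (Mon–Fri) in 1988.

261

1988-01-01 is a Friday.
The range spans 366 days (inclusive of both endpoints).
366 = 7 × 52 + 2, so there are 52 full weeks plus 2 extra days.
Each full week contributes 5 weekdays (Mon–Fri): 52 × 5 = 260.
The 2 extra days are Friday, Saturday — 1 of them qualifies.
Total: 260 + 1 = 261.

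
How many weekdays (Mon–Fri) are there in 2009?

January 1, 2009 is a Thursday.
From January 1, 2009 to December 31, 2009 is 365 days inclusive.
365 = 7 × 52 + 1, so there are 52 full weeks plus 1 extra day.
Each full week contributes 5 weekdays (Mon–Fri): 52 × 5 = 260.
The 1 extra day is Thu — 1 of them qualifies.
Total: 260 + 1 = 261.

261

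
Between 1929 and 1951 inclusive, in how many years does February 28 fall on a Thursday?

3

Day of week of February 28 in each year:
1929: Thu ✓, 1930: Fri, 1931: Sat, 1932: Sun, 1933: Tue, 1934: Wed, 1935: Thu ✓, 1936: Fri, 1937: Sun, 1938: Mon, 1939: Tue, 1940: Wed, 1941: Fri, 1942: Sat, 1943: Sun, 1944: Mon, 1945: Wed, 1946: Thu ✓, 1947: Fri, 1948: Sat, 1949: Mon, 1950: Tue, 1951: Wed
Thursdays: 1929, 1935, 1946.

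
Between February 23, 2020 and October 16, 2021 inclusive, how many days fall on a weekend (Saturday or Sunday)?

February 23, 2020 is a Sunday.
The range spans 602 days (inclusive of both endpoints).
602 = 7 × 86, so the span is exactly 86 full weeks.
Each full week contributes 2 weekend days (Sat, Sun): 86 × 2 = 172.

172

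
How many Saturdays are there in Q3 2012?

1 July 2012 is a Sunday.
That's 92 days from start to end, counting both.
92 = 7 × 13 + 1, so there are 13 full weeks plus 1 extra day.
Each full week contributes one Saturday: 13 so far.
The 1 extra day is Sunday — none qualify.
Total: 13 + 0 = 13.

13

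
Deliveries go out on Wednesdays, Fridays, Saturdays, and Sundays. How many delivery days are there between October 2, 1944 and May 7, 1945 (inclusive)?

October 2, 1944 is a Monday.
From October 2, 1944 to May 7, 1945 is 218 days inclusive.
218 = 7 × 31 + 1, so there are 31 full weeks plus 1 extra day.
Each full week contributes 4 days from the set (Wed, Fri, Sat, Sun): 31 × 4 = 124.
The 1 extra day is Monday — none qualify.
Total: 124 + 0 = 124.

124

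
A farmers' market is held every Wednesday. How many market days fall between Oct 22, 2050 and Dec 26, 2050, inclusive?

Oct 22, 2050 is a Saturday.
That's 66 days from start to end, counting both.
66 = 7 × 9 + 3, so there are 9 full weeks plus 3 extra days.
Each full week contributes one Wednesday: 9 so far.
The 3 extra days are Saturday, Sunday, Monday — none qualify.
Total: 9 + 0 = 9.

9 Wednesdays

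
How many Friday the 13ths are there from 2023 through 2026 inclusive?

Friday-the-13ths by year:
2023: Jan, Oct
2024: Sep, Dec
2025: Jun
2026: Feb, Mar, Nov

8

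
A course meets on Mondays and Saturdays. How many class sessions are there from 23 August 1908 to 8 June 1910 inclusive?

187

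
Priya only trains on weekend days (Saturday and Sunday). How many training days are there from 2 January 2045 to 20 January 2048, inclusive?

2 January 2045 is a Monday.
From 2 January 2045 to 20 January 2048 is 1114 days inclusive.
1114 = 7 × 159 + 1, so there are 159 full weeks plus 1 extra day.
Each full week contributes 2 weekend days (Sat, Sun): 159 × 2 = 318.
The 1 extra day is Mon — none qualify.
Total: 318 + 0 = 318.

318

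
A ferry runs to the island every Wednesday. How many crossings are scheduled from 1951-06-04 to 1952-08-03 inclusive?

1951-06-04 is a Monday.
From 1951-06-04 to 1952-08-03 is 427 days inclusive.
427 = 7 × 61, so the span is exactly 61 full weeks.
Each full week contributes one Wednesday: 61 so far.
Total: 61.

61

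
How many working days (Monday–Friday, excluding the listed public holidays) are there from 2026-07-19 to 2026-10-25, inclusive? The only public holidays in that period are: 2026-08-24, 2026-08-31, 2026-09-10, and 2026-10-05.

66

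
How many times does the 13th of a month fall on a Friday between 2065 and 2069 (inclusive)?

Friday-the-13ths by year:
2065: Feb, Mar, Nov
2066: Aug
2067: May
2068: Jan, Apr, Jul
2069: Sep, Dec

10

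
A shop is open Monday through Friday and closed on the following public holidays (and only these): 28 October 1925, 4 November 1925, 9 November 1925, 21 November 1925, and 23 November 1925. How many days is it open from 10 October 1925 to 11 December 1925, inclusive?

10 October 1925 is a Saturday.
That's 63 days from start to end, counting both.
63 = 7 × 9, so the span is exactly 9 full weeks.
Each full week contributes 5 weekdays (Mon–Fri): 9 × 5 = 45.
Total: 45.
Holidays: 28 October 1925 (Wed); 4 November 1925 (Wed); 9 November 1925 (Mon); 21 November 1925 (Sat); 23 November 1925 (Mon).
4 of the 5 holidays fall on weekdays; the rest are weekends and were already excluded.
Business days: 45 − 4 = 41.

41 business days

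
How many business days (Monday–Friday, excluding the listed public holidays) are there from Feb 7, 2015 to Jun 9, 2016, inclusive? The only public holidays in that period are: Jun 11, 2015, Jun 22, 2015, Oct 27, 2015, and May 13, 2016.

345

Feb 7, 2015 is a Saturday.
That's 489 days from start to end, counting both.
489 = 7 × 69 + 6, so there are 69 full weeks plus 6 extra days.
Each full week contributes 5 weekdays (Mon–Fri): 69 × 5 = 345.
The 6 extra days are Saturday, Sunday, Monday, Tuesday, Wednesday, Thursday — 4 of them qualify.
Total: 345 + 4 = 349.
Holidays: Jun 11, 2015 (Thu); Jun 22, 2015 (Mon); Oct 27, 2015 (Tue); May 13, 2016 (Fri).
All 4 holidays fall on weekdays, so subtract 4.
Business days: 349 − 4 = 345.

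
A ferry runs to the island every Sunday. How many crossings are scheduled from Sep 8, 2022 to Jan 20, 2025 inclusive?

124

Sep 8, 2022 is a Thursday.
The range spans 866 days (inclusive of both endpoints).
866 = 7 × 123 + 5, so there are 123 full weeks plus 5 extra days.
Each full week contributes one Sunday: 123 so far.
The 5 extra days are Thu, Fri, Sat, Sun, Mon — 1 of them qualifies.
Total: 123 + 1 = 124.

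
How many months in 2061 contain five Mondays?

A month has five Mondays exactly when Monday falls within its first (length − 28) days.
Jan: 31 days, starts Sat → 5 of Sat, Sun, Mon ✓
Feb: 28 days, starts Tue → 5 of (none)
Mar: 31 days, starts Tue → 5 of Tue, Wed, Thu
Apr: 30 days, starts Fri → 5 of Fri, Sat
May: 31 days, starts Sun → 5 of Sun, Mon, Tue ✓
Jun: 30 days, starts Wed → 5 of Wed, Thu
Jul: 31 days, starts Fri → 5 of Fri, Sat, Sun
Aug: 31 days, starts Mon → 5 of Mon, Tue, Wed ✓
Sep: 30 days, starts Thu → 5 of Thu, Fri
Oct: 31 days, starts Sat → 5 of Sat, Sun, Mon ✓
Nov: 30 days, starts Tue → 5 of Tue, Wed
Dec: 31 days, starts Thu → 5 of Thu, Fri, Sat
Months with five Mondays: Jan, May, Aug, Oct.

4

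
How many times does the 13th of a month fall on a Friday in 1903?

The 13th falls on a Friday when the month's 13th has weekday Fri.
Jan 13 is Tue; Feb 13 is Fri ✓; Mar 13 is Fri ✓; Apr 13 is Mon; May 13 is Wed; Jun 13 is Sat; Jul 13 is Mon; Aug 13 is Thu; Sep 13 is Sun; Oct 13 is Tue; Nov 13 is Fri ✓; Dec 13 is Sun.
Friday the 13ths: Feb, Mar, Nov.

3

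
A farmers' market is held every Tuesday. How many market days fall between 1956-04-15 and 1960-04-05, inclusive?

208 Tuesdays

1956-04-15 is a Sunday.
That's 1452 days from start to end, counting both.
1452 = 7 × 207 + 3, so there are 207 full weeks plus 3 extra days.
Each full week contributes one Tuesday: 207 so far.
The 3 extra days are Sunday, Monday, Tuesday — 1 of them qualifies.
Total: 207 + 1 = 208.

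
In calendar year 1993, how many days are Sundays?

52

January 1, 1993 is a Friday.
That's 365 days from start to end, counting both.
365 = 7 × 52 + 1, so there are 52 full weeks plus 1 extra day.
Each full week contributes one Sunday: 52 so far.
The 1 extra day is Fri — none qualify.
Total: 52 + 0 = 52.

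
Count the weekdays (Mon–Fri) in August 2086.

22 weekdays

2086-08-01 is a Thursday.
The range spans 31 days (inclusive of both endpoints).
31 = 7 × 4 + 3, so there are 4 full weeks plus 3 extra days.
Each full week contributes 5 weekdays (Mon–Fri): 4 × 5 = 20.
The 3 extra days are Thu, Fri, Sat — 2 of them qualify.
Total: 20 + 2 = 22.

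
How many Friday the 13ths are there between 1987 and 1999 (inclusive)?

23

Friday-the-13ths by year:
1987: Feb, Mar, Nov
1988: May
1989: Jan, Oct
1990: Apr, Jul
1991: Sep, Dec
1992: Mar, Nov
1993: Aug
1994: May
1995: Jan, Oct
1996: Sep, Dec
1997: Jun
1998: Feb, Mar, Nov
1999: Aug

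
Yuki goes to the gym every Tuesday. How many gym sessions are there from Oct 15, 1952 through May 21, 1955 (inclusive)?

Oct 15, 1952 is a Wednesday.
The range spans 949 days (inclusive of both endpoints).
949 = 7 × 135 + 4, so there are 135 full weeks plus 4 extra days.
Each full week contributes one Tuesday: 135 so far.
The 4 extra days are Wed, Thu, Fri, Sat — none qualify.
Total: 135 + 0 = 135.

135 Tuesdays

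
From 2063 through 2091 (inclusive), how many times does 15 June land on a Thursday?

4

Day of week of June 15 in each year:
2063: Fri, 2064: Sun, 2065: Mon, 2066: Tue, 2067: Wed, 2068: Fri, 2069: Sat, 2070: Sun, 2071: Mon, 2072: Wed, 2073: Thu ✓, 2074: Fri, 2075: Sat, 2076: Mon, 2077: Tue, 2078: Wed, 2079: Thu ✓, 2080: Sat, 2081: Sun, 2082: Mon, 2083: Tue, 2084: Thu ✓, 2085: Fri, 2086: Sat, 2087: Sun, 2088: Tue, 2089: Wed, 2090: Thu ✓, 2091: Fri
Thursdays: 2073, 2079, 2084, 2090.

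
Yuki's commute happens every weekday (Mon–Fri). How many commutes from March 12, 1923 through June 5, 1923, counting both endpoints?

62

March 12, 1923 is a Monday.
That's 86 days from start to end, counting both.
86 = 7 × 12 + 2, so there are 12 full weeks plus 2 extra days.
Each full week contributes 5 weekdays (Mon–Fri): 12 × 5 = 60.
The 2 extra days are Monday, Tuesday — 2 of them qualify.
Total: 60 + 2 = 62.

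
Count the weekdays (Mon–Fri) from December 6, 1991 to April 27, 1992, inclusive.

102 weekdays

December 6, 1991 is a Friday.
The range spans 144 days (inclusive of both endpoints).
144 = 7 × 20 + 4, so there are 20 full weeks plus 4 extra days.
Each full week contributes 5 weekdays (Mon–Fri): 20 × 5 = 100.
The 4 extra days are Friday, Saturday, Sunday, Monday — 2 of them qualify.
Total: 100 + 2 = 102.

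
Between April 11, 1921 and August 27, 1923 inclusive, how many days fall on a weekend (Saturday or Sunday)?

248

April 11, 1921 is a Monday.
From April 11, 1921 to August 27, 1923 is 869 days inclusive.
869 = 7 × 124 + 1, so there are 124 full weeks plus 1 extra day.
Each full week contributes 2 weekend days (Sat, Sun): 124 × 2 = 248.
The 1 extra day is Monday — none qualify.
Total: 248 + 0 = 248.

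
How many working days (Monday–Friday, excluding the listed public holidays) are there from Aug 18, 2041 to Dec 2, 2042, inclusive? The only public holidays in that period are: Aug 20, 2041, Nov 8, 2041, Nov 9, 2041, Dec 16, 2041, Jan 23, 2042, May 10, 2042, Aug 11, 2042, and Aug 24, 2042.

332 working days

Aug 18, 2041 is a Sunday.
That's 472 days from start to end, counting both.
472 = 7 × 67 + 3, so there are 67 full weeks plus 3 extra days.
Each full week contributes 5 weekdays (Mon–Fri): 67 × 5 = 335.
The 3 extra days are Sun, Mon, Tue — 2 of them qualify.
Total: 335 + 2 = 337.
Holidays: Aug 20, 2041 (Tue); Nov 8, 2041 (Fri); Nov 9, 2041 (Sat); Dec 16, 2041 (Mon); Jan 23, 2042 (Thu); May 10, 2042 (Sat); Aug 11, 2042 (Mon); Aug 24, 2042 (Sun).
5 of the 8 holidays fall on weekdays; the rest are weekends and were already excluded.
Business days: 337 − 5 = 332.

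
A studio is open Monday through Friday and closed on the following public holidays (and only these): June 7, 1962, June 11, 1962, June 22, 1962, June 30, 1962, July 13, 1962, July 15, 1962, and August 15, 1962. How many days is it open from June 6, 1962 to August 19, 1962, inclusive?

48

June 6, 1962 is a Wednesday.
The range spans 75 days (inclusive of both endpoints).
75 = 7 × 10 + 5, so there are 10 full weeks plus 5 extra days.
Each full week contributes 5 weekdays (Mon–Fri): 10 × 5 = 50.
The 5 extra days are Wednesday, Thursday, Friday, Saturday, Sunday — 3 of them qualify.
Total: 50 + 3 = 53.
Holidays: June 7, 1962 (Thu); June 11, 1962 (Mon); June 22, 1962 (Fri); June 30, 1962 (Sat); July 13, 1962 (Fri); July 15, 1962 (Sun); August 15, 1962 (Wed).
5 of the 7 holidays fall on weekdays; the rest are weekends and were already excluded.
Business days: 53 − 5 = 48.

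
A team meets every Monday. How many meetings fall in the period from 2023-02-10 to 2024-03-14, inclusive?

2023-02-10 is a Friday.
The range spans 399 days (inclusive of both endpoints).
399 = 7 × 57, so the span is exactly 57 full weeks.
Each full week contributes one Monday: 57 so far.
Total: 57.

57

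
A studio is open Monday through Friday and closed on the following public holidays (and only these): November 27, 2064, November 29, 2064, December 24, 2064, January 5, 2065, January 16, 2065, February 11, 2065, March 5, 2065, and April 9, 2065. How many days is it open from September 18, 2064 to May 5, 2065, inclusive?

157 working days

September 18, 2064 is a Thursday.
That's 230 days from start to end, counting both.
230 = 7 × 32 + 6, so there are 32 full weeks plus 6 extra days.
Each full week contributes 5 weekdays (Mon–Fri): 32 × 5 = 160.
The 6 extra days are Thu, Fri, Sat, Sun, Mon, Tue — 4 of them qualify.
Total: 160 + 4 = 164.
Holidays: November 27, 2064 (Thu); November 29, 2064 (Sat); December 24, 2064 (Wed); January 5, 2065 (Mon); January 16, 2065 (Fri); February 11, 2065 (Wed); March 5, 2065 (Thu); April 9, 2065 (Thu).
7 of the 8 holidays fall on weekdays; the rest are weekends and were already excluded.
Business days: 164 − 7 = 157.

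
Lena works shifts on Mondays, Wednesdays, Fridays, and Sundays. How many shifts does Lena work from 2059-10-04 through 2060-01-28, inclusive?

67

2059-10-04 is a Saturday.
From 2059-10-04 to 2060-01-28 is 117 days inclusive.
117 = 7 × 16 + 5, so there are 16 full weeks plus 5 extra days.
Each full week contributes 4 days from the set (Mon, Wed, Fri, Sun): 16 × 4 = 64.
The 5 extra days are Sat, Sun, Mon, Tue, Wed — 3 of them qualify.
Total: 64 + 3 = 67.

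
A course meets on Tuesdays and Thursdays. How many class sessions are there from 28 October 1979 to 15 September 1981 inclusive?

197

28 October 1979 is a Sunday.
From 28 October 1979 to 15 September 1981 is 689 days inclusive.
689 = 7 × 98 + 3, so there are 98 full weeks plus 3 extra days.
Each full week contributes 2 days from the set (Tue, Thu): 98 × 2 = 196.
The 3 extra days are Sunday, Monday, Tuesday — 1 of them qualifies.
Total: 196 + 1 = 197.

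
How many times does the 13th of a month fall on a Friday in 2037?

3

The 13th falls on a Friday when the month's 13th has weekday Fri.
Jan 13 is Tue; Feb 13 is Fri ✓; Mar 13 is Fri ✓; Apr 13 is Mon; May 13 is Wed; Jun 13 is Sat; Jul 13 is Mon; Aug 13 is Thu; Sep 13 is Sun; Oct 13 is Tue; Nov 13 is Fri ✓; Dec 13 is Sun.
Friday the 13ths: Feb, Mar, Nov.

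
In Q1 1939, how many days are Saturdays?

1 January 1939 is a Sunday.
From 1 January 1939 to 31 March 1939 is 90 days inclusive.
90 = 7 × 12 + 6, so there are 12 full weeks plus 6 extra days.
Each full week contributes one Saturday: 12 so far.
The 6 extra days are Sun, Mon, Tue, Wed, Thu, Fri — none qualify.
Total: 12 + 0 = 12.

12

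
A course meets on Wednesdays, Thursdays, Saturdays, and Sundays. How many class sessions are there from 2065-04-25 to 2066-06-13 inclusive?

2065-04-25 is a Saturday.
That's 415 days from start to end, counting both.
415 = 7 × 59 + 2, so there are 59 full weeks plus 2 extra days.
Each full week contributes 4 days from the set (Wed, Thu, Sat, Sun): 59 × 4 = 236.
The 2 extra days are Saturday, Sunday — 2 of them qualify.
Total: 236 + 2 = 238.

238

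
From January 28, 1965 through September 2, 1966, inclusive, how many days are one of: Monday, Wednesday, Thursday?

250

January 28, 1965 is a Thursday.
The range spans 583 days (inclusive of both endpoints).
583 = 7 × 83 + 2, so there are 83 full weeks plus 2 extra days.
Each full week contributes 3 days from the set (Mon, Wed, Thu): 83 × 3 = 249.
The 2 extra days are Thu, Fri — 1 of them qualifies.
Total: 249 + 1 = 250.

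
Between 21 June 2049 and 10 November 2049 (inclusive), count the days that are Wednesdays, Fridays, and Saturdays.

21 June 2049 is a Monday.
The range spans 143 days (inclusive of both endpoints).
143 = 7 × 20 + 3, so there are 20 full weeks plus 3 extra days.
Each full week contributes 3 days from the set (Wed, Fri, Sat): 20 × 3 = 60.
The 3 extra days are Monday, Tuesday, Wednesday — 1 of them qualifies.
Total: 60 + 1 = 61.

61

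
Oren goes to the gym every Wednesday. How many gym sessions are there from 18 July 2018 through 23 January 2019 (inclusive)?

18 July 2018 is a Wednesday.
From 18 July 2018 to 23 January 2019 is 190 days inclusive.
190 = 7 × 27 + 1, so there are 27 full weeks plus 1 extra day.
Each full week contributes one Wednesday: 27 so far.
The 1 extra day is Wednesday — 1 of them qualifies.
Total: 27 + 1 = 28.

28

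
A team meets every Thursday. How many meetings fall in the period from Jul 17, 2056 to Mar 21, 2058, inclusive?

88 Thursdays

Jul 17, 2056 is a Monday.
That's 613 days from start to end, counting both.
613 = 7 × 87 + 4, so there are 87 full weeks plus 4 extra days.
Each full week contributes one Thursday: 87 so far.
The 4 extra days are Monday, Tuesday, Wednesday, Thursday — 1 of them qualifies.
Total: 87 + 1 = 88.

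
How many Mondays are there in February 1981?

February 1, 1981 is a Sunday.
From February 1, 1981 to February 28, 1981 is 28 days inclusive.
28 = 7 × 4, so the span is exactly 4 full weeks.
Each full week contributes one Monday: 4 so far.

4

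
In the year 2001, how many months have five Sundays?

4

A month has five Sundays exactly when Sunday falls within its first (length − 28) days.
Jan: 31 days, starts Mon → 5 of Mon, Tue, Wed
Feb: 28 days, starts Thu → 5 of (none)
Mar: 31 days, starts Thu → 5 of Thu, Fri, Sat
Apr: 30 days, starts Sun → 5 of Sun, Mon ✓
May: 31 days, starts Tue → 5 of Tue, Wed, Thu
Jun: 30 days, starts Fri → 5 of Fri, Sat
Jul: 31 days, starts Sun → 5 of Sun, Mon, Tue ✓
Aug: 31 days, starts Wed → 5 of Wed, Thu, Fri
Sep: 30 days, starts Sat → 5 of Sat, Sun ✓
Oct: 31 days, starts Mon → 5 of Mon, Tue, Wed
Nov: 30 days, starts Thu → 5 of Thu, Fri
Dec: 31 days, starts Sat → 5 of Sat, Sun, Mon ✓
Months with five Sundays: Apr, Jul, Sep, Dec.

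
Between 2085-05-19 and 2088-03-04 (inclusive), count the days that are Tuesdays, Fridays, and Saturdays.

2085-05-19 is a Saturday.
That's 1021 days from start to end, counting both.
1021 = 7 × 145 + 6, so there are 145 full weeks plus 6 extra days.
Each full week contributes 3 days from the set (Tue, Fri, Sat): 145 × 3 = 435.
The 6 extra days are Sat, Sun, Mon, Tue, Wed, Thu — 2 of them qualify.
Total: 435 + 2 = 437.

437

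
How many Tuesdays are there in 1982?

52

January 1, 1982 is a Friday.
That's 365 days from start to end, counting both.
365 = 7 × 52 + 1, so there are 52 full weeks plus 1 extra day.
Each full week contributes one Tuesday: 52 so far.
The 1 extra day is Friday — none qualify.
Total: 52 + 0 = 52.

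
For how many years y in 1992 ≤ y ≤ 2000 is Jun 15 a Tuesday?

2

Day of week of June 15 in each year:
1992: Mon, 1993: Tue ✓, 1994: Wed, 1995: Thu, 1996: Sat, 1997: Sun, 1998: Mon, 1999: Tue ✓, 2000: Thu
Tuesdays: 1993, 1999.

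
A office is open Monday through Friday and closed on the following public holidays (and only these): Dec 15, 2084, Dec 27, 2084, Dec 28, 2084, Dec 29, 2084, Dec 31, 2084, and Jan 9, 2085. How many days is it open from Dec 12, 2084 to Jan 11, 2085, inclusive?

Dec 12, 2084 is a Tuesday.
From Dec 12, 2084 to Jan 11, 2085 is 31 days inclusive.
31 = 7 × 4 + 3, so there are 4 full weeks plus 3 extra days.
Each full week contributes 5 weekdays (Mon–Fri): 4 × 5 = 20.
The 3 extra days are Tuesday, Wednesday, Thursday — 3 of them qualify.
Total: 20 + 3 = 23.
Holidays: Dec 15, 2084 (Fri); Dec 27, 2084 (Wed); Dec 28, 2084 (Thu); Dec 29, 2084 (Fri); Dec 31, 2084 (Sun); Jan 9, 2085 (Tue).
5 of the 6 holidays fall on weekdays; the rest are weekends and were already excluded.
Business days: 23 − 5 = 18.

18 business days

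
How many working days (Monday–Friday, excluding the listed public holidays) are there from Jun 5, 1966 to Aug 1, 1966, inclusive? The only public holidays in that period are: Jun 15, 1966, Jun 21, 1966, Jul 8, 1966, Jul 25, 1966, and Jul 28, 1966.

Jun 5, 1966 is a Sunday.
From Jun 5, 1966 to Aug 1, 1966 is 58 days inclusive.
58 = 7 × 8 + 2, so there are 8 full weeks plus 2 extra days.
Each full week contributes 5 weekdays (Mon–Fri): 8 × 5 = 40.
The 2 extra days are Sun, Mon — 1 of them qualifies.
Total: 40 + 1 = 41.
Holidays: Jun 15, 1966 (Wed); Jun 21, 1966 (Tue); Jul 8, 1966 (Fri); Jul 25, 1966 (Mon); Jul 28, 1966 (Thu).
All 5 holidays fall on weekdays, so subtract 5.
Business days: 41 − 5 = 36.

36 working days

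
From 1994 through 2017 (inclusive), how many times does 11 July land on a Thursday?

3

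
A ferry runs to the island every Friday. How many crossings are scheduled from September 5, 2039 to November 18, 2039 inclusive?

11

September 5, 2039 is a Monday.
That's 75 days from start to end, counting both.
75 = 7 × 10 + 5, so there are 10 full weeks plus 5 extra days.
Each full week contributes one Friday: 10 so far.
The 5 extra days are Monday, Tuesday, Wednesday, Thursday, Friday — 1 of them qualifies.
Total: 10 + 1 = 11.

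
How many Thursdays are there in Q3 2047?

13

2047-07-01 is a Monday.
From 2047-07-01 to 2047-09-30 is 92 days inclusive.
92 = 7 × 13 + 1, so there are 13 full weeks plus 1 extra day.
Each full week contributes one Thursday: 13 so far.
The 1 extra day is Mon — none qualify.
Total: 13 + 0 = 13.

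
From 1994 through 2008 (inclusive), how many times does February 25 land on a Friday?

3

Day of week of February 25 in each year:
1994: Fri ✓, 1995: Sat, 1996: Sun, 1997: Tue, 1998: Wed, 1999: Thu, 2000: Fri ✓, 2001: Sun, 2002: Mon, 2003: Tue, 2004: Wed, 2005: Fri ✓, 2006: Sat, 2007: Sun, 2008: Mon
Fridays: 1994, 2000, 2005.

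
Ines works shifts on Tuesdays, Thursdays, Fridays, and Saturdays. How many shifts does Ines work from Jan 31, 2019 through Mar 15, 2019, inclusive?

26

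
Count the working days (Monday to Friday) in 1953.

January 1, 1953 is a Thursday.
That's 365 days from start to end, counting both.
365 = 7 × 52 + 1, so there are 52 full weeks plus 1 extra day.
Each full week contributes 5 weekdays (Mon–Fri): 52 × 5 = 260.
The 1 extra day is Thursday — 1 of them qualifies.
Total: 260 + 1 = 261.

261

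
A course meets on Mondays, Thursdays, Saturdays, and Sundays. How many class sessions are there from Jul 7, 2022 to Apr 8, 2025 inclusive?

Jul 7, 2022 is a Thursday.
From Jul 7, 2022 to Apr 8, 2025 is 1007 days inclusive.
1007 = 7 × 143 + 6, so there are 143 full weeks plus 6 extra days.
Each full week contributes 4 days from the set (Mon, Thu, Sat, Sun): 143 × 4 = 572.
The 6 extra days are Thu, Fri, Sat, Sun, Mon, Tue — 4 of them qualify.
Total: 572 + 4 = 576.

576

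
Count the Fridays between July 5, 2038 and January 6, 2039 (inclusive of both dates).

26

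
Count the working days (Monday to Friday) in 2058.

261

Jan 1, 2058 is a Tuesday.
That's 365 days from start to end, counting both.
365 = 7 × 52 + 1, so there are 52 full weeks plus 1 extra day.
Each full week contributes 5 weekdays (Mon–Fri): 52 × 5 = 260.
The 1 extra day is Tuesday — 1 of them qualifies.
Total: 260 + 1 = 261.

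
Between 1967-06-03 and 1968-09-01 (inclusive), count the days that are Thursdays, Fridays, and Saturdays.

196

1967-06-03 is a Saturday.
The range spans 457 days (inclusive of both endpoints).
457 = 7 × 65 + 2, so there are 65 full weeks plus 2 extra days.
Each full week contributes 3 days from the set (Thu, Fri, Sat): 65 × 3 = 195.
The 2 extra days are Saturday, Sunday — 1 of them qualifies.
Total: 195 + 1 = 196.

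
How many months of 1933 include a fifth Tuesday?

A month has five Tuesdays exactly when Tuesday falls within its first (length − 28) days.
Jan: 31 days, starts Sun → 5 of Sun, Mon, Tue ✓
Feb: 28 days, starts Wed → 5 of (none)
Mar: 31 days, starts Wed → 5 of Wed, Thu, Fri
Apr: 30 days, starts Sat → 5 of Sat, Sun
May: 31 days, starts Mon → 5 of Mon, Tue, Wed ✓
Jun: 30 days, starts Thu → 5 of Thu, Fri
Jul: 31 days, starts Sat → 5 of Sat, Sun, Mon
Aug: 31 days, starts Tue → 5 of Tue, Wed, Thu ✓
Sep: 30 days, starts Fri → 5 of Fri, Sat
Oct: 31 days, starts Sun → 5 of Sun, Mon, Tue ✓
Nov: 30 days, starts Wed → 5 of Wed, Thu
Dec: 31 days, starts Fri → 5 of Fri, Sat, Sun
Months with five Tuesdays: Jan, May, Aug, Oct.

4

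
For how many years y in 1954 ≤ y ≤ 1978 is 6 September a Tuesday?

4

Day of week of September 6 in each year:
1954: Mon, 1955: Tue ✓, 1956: Thu, 1957: Fri, 1958: Sat, 1959: Sun, 1960: Tue ✓, 1961: Wed, 1962: Thu, 1963: Fri, 1964: Sun, 1965: Mon, 1966: Tue ✓, 1967: Wed, 1968: Fri, 1969: Sat, 1970: Sun, 1971: Mon, 1972: Wed, 1973: Thu, 1974: Fri, 1975: Sat, 1976: Mon, 1977: Tue ✓, 1978: Wed
Tuesdays: 1955, 1960, 1966, 1977.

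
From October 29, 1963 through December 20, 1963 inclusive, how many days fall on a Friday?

October 29, 1963 is a Tuesday.
That's 53 days from start to end, counting both.
53 = 7 × 7 + 4, so there are 7 full weeks plus 4 extra days.
Each full week contributes one Friday: 7 so far.
The 4 extra days are Tuesday, Wednesday, Thursday, Friday — 1 of them qualifies.
Total: 7 + 1 = 8.

8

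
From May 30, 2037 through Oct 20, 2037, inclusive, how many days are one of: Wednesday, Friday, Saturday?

May 30, 2037 is a Saturday.
The range spans 144 days (inclusive of both endpoints).
144 = 7 × 20 + 4, so there are 20 full weeks plus 4 extra days.
Each full week contributes 3 days from the set (Wed, Fri, Sat): 20 × 3 = 60.
The 4 extra days are Sat, Sun, Mon, Tue — 1 of them qualifies.
Total: 60 + 1 = 61.

61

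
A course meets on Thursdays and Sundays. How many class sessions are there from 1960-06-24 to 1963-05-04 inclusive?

1960-06-24 is a Friday.
That's 1045 days from start to end, counting both.
1045 = 7 × 149 + 2, so there are 149 full weeks plus 2 extra days.
Each full week contributes 2 days from the set (Thu, Sun): 149 × 2 = 298.
The 2 extra days are Fri, Sat — none qualify.
Total: 298 + 0 = 298.

298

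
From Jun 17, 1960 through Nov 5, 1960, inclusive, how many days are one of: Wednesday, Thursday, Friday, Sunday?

81

Jun 17, 1960 is a Friday.
That's 142 days from start to end, counting both.
142 = 7 × 20 + 2, so there are 20 full weeks plus 2 extra days.
Each full week contributes 4 days from the set (Wed, Thu, Fri, Sun): 20 × 4 = 80.
The 2 extra days are Friday, Saturday — 1 of them qualifies.
Total: 80 + 1 = 81.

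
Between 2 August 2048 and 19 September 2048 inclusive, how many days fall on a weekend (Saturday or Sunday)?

14

2 August 2048 is a Sunday.
That's 49 days from start to end, counting both.
49 = 7 × 7, so the span is exactly 7 full weeks.
Each full week contributes 2 weekend days (Sat, Sun): 7 × 2 = 14.
Total: 14.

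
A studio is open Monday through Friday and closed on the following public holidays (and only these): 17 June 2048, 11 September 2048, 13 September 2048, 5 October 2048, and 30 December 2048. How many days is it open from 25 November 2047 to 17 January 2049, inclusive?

25 November 2047 is a Monday.
From 25 November 2047 to 17 January 2049 is 420 days inclusive.
420 = 7 × 60, so the span is exactly 60 full weeks.
Each full week contributes 5 weekdays (Mon–Fri): 60 × 5 = 300.
Holidays: 17 June 2048 (Wed); 11 September 2048 (Fri); 13 September 2048 (Sun); 5 October 2048 (Mon); 30 December 2048 (Wed).
4 of the 5 holidays fall on weekdays; the rest are weekends and were already excluded.
Business days: 300 − 4 = 296.

296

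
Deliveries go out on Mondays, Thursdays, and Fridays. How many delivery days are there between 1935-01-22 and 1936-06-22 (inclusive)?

1935-01-22 is a Tuesday.
That's 518 days from start to end, counting both.
518 = 7 × 74, so the span is exactly 74 full weeks.
Each full week contributes 3 days from the set (Mon, Thu, Fri): 74 × 3 = 222.

222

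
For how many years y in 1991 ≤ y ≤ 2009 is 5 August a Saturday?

3

Day of week of August 5 in each year:
1991: Mon, 1992: Wed, 1993: Thu, 1994: Fri, 1995: Sat ✓, 1996: Mon, 1997: Tue, 1998: Wed, 1999: Thu, 2000: Sat ✓, 2001: Sun, 2002: Mon, 2003: Tue, 2004: Thu, 2005: Fri, 2006: Sat ✓, 2007: Sun, 2008: Tue, 2009: Wed
Saturdays: 1995, 2000, 2006.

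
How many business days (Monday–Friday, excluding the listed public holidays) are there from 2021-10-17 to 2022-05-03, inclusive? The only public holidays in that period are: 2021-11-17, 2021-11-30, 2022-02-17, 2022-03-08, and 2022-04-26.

137

2021-10-17 is a Sunday.
The range spans 199 days (inclusive of both endpoints).
199 = 7 × 28 + 3, so there are 28 full weeks plus 3 extra days.
Each full week contributes 5 weekdays (Mon–Fri): 28 × 5 = 140.
The 3 extra days are Sunday, Monday, Tuesday — 2 of them qualify.
Total: 140 + 2 = 142.
Holidays: 2021-11-17 (Wed); 2021-11-30 (Tue); 2022-02-17 (Thu); 2022-03-08 (Tue); 2022-04-26 (Tue).
All 5 holidays fall on weekdays, so subtract 5.
Business days: 142 − 5 = 137.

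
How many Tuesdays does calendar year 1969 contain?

52

1969-01-01 is a Wednesday.
From 1969-01-01 to 1969-12-31 is 365 days inclusive.
365 = 7 × 52 + 1, so there are 52 full weeks plus 1 extra day.
Each full week contributes one Tuesday: 52 so far.
The 1 extra day is Wed — none qualify.
Total: 52 + 0 = 52.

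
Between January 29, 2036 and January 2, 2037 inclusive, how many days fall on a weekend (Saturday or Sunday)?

96

January 29, 2036 is a Tuesday.
That's 340 days from start to end, counting both.
340 = 7 × 48 + 4, so there are 48 full weeks plus 4 extra days.
Each full week contributes 2 weekend days (Sat, Sun): 48 × 2 = 96.
The 4 extra days are Tue, Wed, Thu, Fri — none qualify.
Total: 96 + 0 = 96.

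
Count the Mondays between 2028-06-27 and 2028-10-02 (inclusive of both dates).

14 Mondays

2028-06-27 is a Tuesday.
From 2028-06-27 to 2028-10-02 is 98 days inclusive.
98 = 7 × 14, so the span is exactly 14 full weeks.
Each full week contributes one Monday: 14 so far.
Total: 14.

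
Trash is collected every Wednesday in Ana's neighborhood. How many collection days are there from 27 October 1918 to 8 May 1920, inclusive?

27 October 1918 is a Sunday.
The range spans 560 days (inclusive of both endpoints).
560 = 7 × 80, so the span is exactly 80 full weeks.
Each full week contributes one Wednesday: 80 so far.

80 Wednesdays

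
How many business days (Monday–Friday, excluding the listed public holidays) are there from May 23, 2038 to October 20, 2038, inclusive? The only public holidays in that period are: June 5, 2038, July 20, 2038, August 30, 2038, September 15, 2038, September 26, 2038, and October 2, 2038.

105

May 23, 2038 is a Sunday.
The range spans 151 days (inclusive of both endpoints).
151 = 7 × 21 + 4, so there are 21 full weeks plus 4 extra days.
Each full week contributes 5 weekdays (Mon–Fri): 21 × 5 = 105.
The 4 extra days are Sunday, Monday, Tuesday, Wednesday — 3 of them qualify.
Total: 105 + 3 = 108.
Holidays: June 5, 2038 (Sat); July 20, 2038 (Tue); August 30, 2038 (Mon); September 15, 2038 (Wed); September 26, 2038 (Sun); October 2, 2038 (Sat).
3 of the 6 holidays fall on weekdays; the rest are weekends and were already excluded.
Business days: 108 − 3 = 105.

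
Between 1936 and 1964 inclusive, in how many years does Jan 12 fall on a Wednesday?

4

Day of week of January 12 in each year:
1936: Sun, 1937: Tue, 1938: Wed ✓, 1939: Thu, 1940: Fri, 1941: Sun, 1942: Mon, 1943: Tue, 1944: Wed ✓, 1945: Fri, 1946: Sat, 1947: Sun, 1948: Mon, 1949: Wed ✓, 1950: Thu, 1951: Fri, 1952: Sat, 1953: Mon, 1954: Tue, 1955: Wed ✓, 1956: Thu, 1957: Sat, 1958: Sun, 1959: Mon, 1960: Tue, 1961: Thu, 1962: Fri, 1963: Sat, 1964: Sun
Wednesdays: 1938, 1944, 1949, 1955.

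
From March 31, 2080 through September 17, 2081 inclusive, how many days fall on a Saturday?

March 31, 2080 is a Sunday.
The range spans 536 days (inclusive of both endpoints).
536 = 7 × 76 + 4, so there are 76 full weeks plus 4 extra days.
Each full week contributes one Saturday: 76 so far.
The 4 extra days are Sunday, Monday, Tuesday, Wednesday — none qualify.
Total: 76 + 0 = 76.

76 Saturdays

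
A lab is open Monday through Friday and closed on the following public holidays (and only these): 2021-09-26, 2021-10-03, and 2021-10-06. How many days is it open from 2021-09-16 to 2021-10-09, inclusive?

2021-09-16 is a Thursday.
That's 24 days from start to end, counting both.
24 = 7 × 3 + 3, so there are 3 full weeks plus 3 extra days.
Each full week contributes 5 weekdays (Mon–Fri): 3 × 5 = 15.
The 3 extra days are Thursday, Friday, Saturday — 2 of them qualify.
Total: 15 + 2 = 17.
Holidays: 2021-09-26 (Sun); 2021-10-03 (Sun); 2021-10-06 (Wed).
1 of the 3 holidays fall on weekdays; the rest are weekends and were already excluded.
Business days: 17 − 1 = 16.

16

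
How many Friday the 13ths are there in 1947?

1

The 13th falls on a Friday when the month's 13th has weekday Fri.
Jan 13 is Mon; Feb 13 is Thu; Mar 13 is Thu; Apr 13 is Sun; May 13 is Tue; Jun 13 is Fri ✓; Jul 13 is Sun; Aug 13 is Wed; Sep 13 is Sat; Oct 13 is Mon; Nov 13 is Thu; Dec 13 is Sat.
Friday the 13ths: Jun.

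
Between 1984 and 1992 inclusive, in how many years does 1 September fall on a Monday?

Day of week of September 1 in each year:
1984: Sat, 1985: Sun, 1986: Mon ✓, 1987: Tue, 1988: Thu, 1989: Fri, 1990: Sat, 1991: Sun, 1992: Tue
Mondays: 1986.

1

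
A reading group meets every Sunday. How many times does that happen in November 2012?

4

1 November 2012 is a Thursday.
From 1 November 2012 to 30 November 2012 is 30 days inclusive.
30 = 7 × 4 + 2, so there are 4 full weeks plus 2 extra days.
Each full week contributes one Sunday: 4 so far.
The 2 extra days are Thu, Fri — none qualify.
Total: 4 + 0 = 4.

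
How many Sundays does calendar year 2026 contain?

January 1, 2026 is a Thursday.
From January 1, 2026 to December 31, 2026 is 365 days inclusive.
365 = 7 × 52 + 1, so there are 52 full weeks plus 1 extra day.
Each full week contributes one Sunday: 52 so far.
The 1 extra day is Thursday — none qualify.
Total: 52 + 0 = 52.

52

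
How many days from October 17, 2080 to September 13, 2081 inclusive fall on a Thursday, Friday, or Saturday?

144

October 17, 2080 is a Thursday.
That's 332 days from start to end, counting both.
332 = 7 × 47 + 3, so there are 47 full weeks plus 3 extra days.
Each full week contributes 3 days from the set (Thu, Fri, Sat): 47 × 3 = 141.
The 3 extra days are Thu, Fri, Sat — 3 of them qualify.
Total: 141 + 3 = 144.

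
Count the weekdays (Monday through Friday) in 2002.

261 weekdays

Jan 1, 2002 is a Tuesday.
The range spans 365 days (inclusive of both endpoints).
365 = 7 × 52 + 1, so there are 52 full weeks plus 1 extra day.
Each full week contributes 5 weekdays (Mon–Fri): 52 × 5 = 260.
The 1 extra day is Tue — 1 of them qualifies.
Total: 260 + 1 = 261.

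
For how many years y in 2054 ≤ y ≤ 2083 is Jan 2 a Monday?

Day of week of January 2 in each year:
2054: Fri, 2055: Sat, 2056: Sun, 2057: Tue, 2058: Wed, 2059: Thu, 2060: Fri, 2061: Sun, 2062: Mon ✓, 2063: Tue, 2064: Wed, 2065: Fri, 2066: Sat, 2067: Sun, 2068: Mon ✓, 2069: Wed, 2070: Thu, 2071: Fri, 2072: Sat, 2073: Mon ✓, 2074: Tue, 2075: Wed, 2076: Thu, 2077: Sat, 2078: Sun, 2079: Mon ✓, 2080: Tue, 2081: Thu, 2082: Fri, 2083: Sat
Mondays: 2062, 2068, 2073, 2079.

4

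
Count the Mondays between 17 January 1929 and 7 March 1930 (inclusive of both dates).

17 January 1929 is a Thursday.
That's 415 days from start to end, counting both.
415 = 7 × 59 + 2, so there are 59 full weeks plus 2 extra days.
Each full week contributes one Monday: 59 so far.
The 2 extra days are Thu, Fri — none qualify.
Total: 59 + 0 = 59.

59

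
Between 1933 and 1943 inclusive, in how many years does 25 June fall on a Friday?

2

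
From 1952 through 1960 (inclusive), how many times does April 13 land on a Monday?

2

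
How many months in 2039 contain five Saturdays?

A month has five Saturdays exactly when Saturday falls within its first (length − 28) days.
Jan: 31 days, starts Sat → 5 of Sat, Sun, Mon ✓
Feb: 28 days, starts Tue → 5 of (none)
Mar: 31 days, starts Tue → 5 of Tue, Wed, Thu
Apr: 30 days, starts Fri → 5 of Fri, Sat ✓
May: 31 days, starts Sun → 5 of Sun, Mon, Tue
Jun: 30 days, starts Wed → 5 of Wed, Thu
Jul: 31 days, starts Fri → 5 of Fri, Sat, Sun ✓
Aug: 31 days, starts Mon → 5 of Mon, Tue, Wed
Sep: 30 days, starts Thu → 5 of Thu, Fri
Oct: 31 days, starts Sat → 5 of Sat, Sun, Mon ✓
Nov: 30 days, starts Tue → 5 of Tue, Wed
Dec: 31 days, starts Thu → 5 of Thu, Fri, Sat ✓
Months with five Saturdays: Jan, Apr, Jul, Oct, Dec.

5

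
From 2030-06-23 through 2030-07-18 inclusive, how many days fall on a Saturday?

3 Saturdays

2030-06-23 is a Sunday.
The range spans 26 days (inclusive of both endpoints).
26 = 7 × 3 + 5, so there are 3 full weeks plus 5 extra days.
Each full week contributes one Saturday: 3 so far.
The 5 extra days are Sunday, Monday, Tuesday, Wednesday, Thursday — none qualify.
Total: 3 + 0 = 3.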